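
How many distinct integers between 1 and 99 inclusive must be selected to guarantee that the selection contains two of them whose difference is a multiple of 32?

33

Integers whose pairwise differences are multiples of 32 are exactly those sharing a remainder mod 32. Pigeonhole: the 32 residue classes mod 32 are the pigeonholes.
With 32 integers one could put 1 in each residue class and have no class reach 2.
The 33rd integer pushes some class to 2, so 32·1 + 1 = 33.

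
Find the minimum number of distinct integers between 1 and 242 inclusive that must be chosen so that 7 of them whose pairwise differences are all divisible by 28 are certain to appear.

Integers whose pairwise differences are multiples of 28 are exactly those sharing a remainder mod 28. The 28 residue classes mod 28 are the pigeonholes.
With 168 integers one could put 6 in each residue class and have no class reach 7.
The 169th integer pushes some class to 7, so 28·6 + 1 = 169.

169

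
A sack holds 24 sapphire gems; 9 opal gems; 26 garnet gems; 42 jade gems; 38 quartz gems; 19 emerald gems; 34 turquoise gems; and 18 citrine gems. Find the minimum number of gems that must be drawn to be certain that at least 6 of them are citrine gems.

198

In the worst case for collecting citrine gems, every non-citrine gem comes out first.
There are 24 + 9 + 26 + 42 + 38 + 19 + 34 = 192 non-citrine gems altogether.
After those, each further gem must be citrine, so 192 + 6 = 198 draws guarantee 6 citrine gems.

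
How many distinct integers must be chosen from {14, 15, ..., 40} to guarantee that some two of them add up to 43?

A set avoiding the sum 43 can contain at most one of each pair {x, 43−x}, plus the 11 elements whose complement lies outside the range.
The integers 22, …, 40 (19 of them) are such a set: any two sum to at least 22+23 = 45 > 43.
Any 20th integer completes one of the 8 pairs, so 20 choices force a sum of 43.

20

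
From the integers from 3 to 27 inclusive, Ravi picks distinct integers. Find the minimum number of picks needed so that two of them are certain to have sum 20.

Group the elements by complementary pair {x, 20−x}: {3,17}, {4,16}, {5,15}, …, giving 7 two-element pairs; the single value 10 (it cannot pair with itself since the integers are distinct); and 10 integers whose partner 20−x falls outside [3,27].
Treating each of those 18 groups as a pigeonhole, one can pick one integer per group — 18 integers — with no two summing to 20.
The 19th integer lands in an occupied pair, forcing a sum of 20.

19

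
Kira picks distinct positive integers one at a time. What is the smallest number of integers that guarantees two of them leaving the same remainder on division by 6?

7

By pigeonhole, the 6 residue classes mod 6 are the pigeonholes.
With 6 integers one could put 1 in each residue class and have no class reach 2.
The 7th integer pushes some class to 2, so 6·1 + 1 = 7.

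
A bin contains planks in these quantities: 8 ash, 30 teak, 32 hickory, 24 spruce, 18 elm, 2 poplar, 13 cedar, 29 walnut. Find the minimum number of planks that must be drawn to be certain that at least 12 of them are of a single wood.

Put each drawn plank into a box by wood. The largest draw with every box below 12 takes min(count, 11) from each wood; woods with fewer than 11 contribute all they have.
Σ min(cᵢ, 11) = 8 + 11 + 11 + 11 + 11 + 2 + 11 + 11 = 76.
Draw number 76 + 1 = 77 must push one box to 12.

77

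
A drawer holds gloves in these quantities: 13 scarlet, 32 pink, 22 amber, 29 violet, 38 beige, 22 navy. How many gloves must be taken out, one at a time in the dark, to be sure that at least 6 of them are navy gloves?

In the worst case for collecting navy gloves, every non-navy glove comes out first.
There are 13 + 32 + 22 + 29 + 38 = 134 non-navy gloves altogether.
After those, each further glove must be navy, so 134 + 6 = 140 draws guarantee 6 navy gloves.

140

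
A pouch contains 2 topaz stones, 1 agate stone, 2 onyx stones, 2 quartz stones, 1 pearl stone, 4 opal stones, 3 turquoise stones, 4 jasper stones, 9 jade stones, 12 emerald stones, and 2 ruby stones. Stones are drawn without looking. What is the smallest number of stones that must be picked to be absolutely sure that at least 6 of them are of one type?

32

Put each drawn stone into a box by type. The largest draw with every box below 6 takes min(count, 5) from each type; types with fewer than 5 contribute all they have.
Σ min(cᵢ, 5) = 2 + 1 + 2 + 2 + 1 + 4 + 3 + 4 + 5 + 5 + 2 = 31.
Draw number 31 + 1 = 32 must push one box to 6.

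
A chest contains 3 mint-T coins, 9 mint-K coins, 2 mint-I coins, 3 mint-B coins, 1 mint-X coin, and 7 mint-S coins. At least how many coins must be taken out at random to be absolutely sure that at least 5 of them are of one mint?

18

Pigeonhole: put each drawn coin into a box by mint. The largest draw with every box below 5 takes min(count, 4) from each mint; mints with fewer than 4 contribute all they have.
Σ min(cᵢ, 4) = 3 + 4 + 2 + 3 + 1 + 4 = 17.
Draw number 17 + 1 = 18 must push one box to 5.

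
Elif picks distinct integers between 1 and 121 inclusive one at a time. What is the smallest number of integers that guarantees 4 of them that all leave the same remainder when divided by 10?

By the pigeonhole principle, the 10 residue classes mod 10 are the pigeonholes.
With 30 integers one could put 3 in each residue class and have no class reach 4.
The 31st integer pushes some class to 4, so 10·3 + 1 = 31.

31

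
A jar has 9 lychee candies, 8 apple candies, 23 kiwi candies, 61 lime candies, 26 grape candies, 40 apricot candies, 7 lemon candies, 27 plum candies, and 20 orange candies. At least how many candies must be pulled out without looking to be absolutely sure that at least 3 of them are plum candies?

In the worst case for collecting plum candies, every non-plum candy comes out first.
There are 9 + 8 + 23 + 61 + 26 + 40 + 7 + 20 = 194 non-plum candies altogether.
After those, each further candy must be plum, so 194 + 3 = 197 draws guarantee 3 plum candies.

197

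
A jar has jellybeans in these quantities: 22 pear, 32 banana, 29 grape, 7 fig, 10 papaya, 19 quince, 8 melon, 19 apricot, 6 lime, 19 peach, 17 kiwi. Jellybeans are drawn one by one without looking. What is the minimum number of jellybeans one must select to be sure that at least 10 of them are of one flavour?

Put each drawn jellybean into a box by flavour. The largest draw with every box below 10 takes min(count, 9) from each flavour; flavours with fewer than 9 contribute all they have.
Σ min(cᵢ, 9) = 9 + 9 + 9 + 7 + 9 + 9 + 8 + 9 + 6 + 9 + 9 = 93.
Draw number 93 + 1 = 94 must push one box to 10.

94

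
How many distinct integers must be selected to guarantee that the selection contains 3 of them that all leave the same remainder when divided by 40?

81

By pigeonhole, the 40 residue classes mod 40 are the pigeonholes.
With 80 integers one could put 2 in each residue class and have no class reach 3.
The 81st integer pushes some class to 3, so 40·2 + 1 = 81.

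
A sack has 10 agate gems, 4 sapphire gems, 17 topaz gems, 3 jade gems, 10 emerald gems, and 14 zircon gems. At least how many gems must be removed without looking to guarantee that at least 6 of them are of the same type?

Put each drawn gem into a box by type. The largest draw with every box below 6 takes min(count, 5) from each type; types with fewer than 5 contribute all they have.
Σ min(cᵢ, 5) = 5 + 4 + 5 + 3 + 5 + 5 = 27.
Draw number 27 + 1 = 28 must push one box to 6.

28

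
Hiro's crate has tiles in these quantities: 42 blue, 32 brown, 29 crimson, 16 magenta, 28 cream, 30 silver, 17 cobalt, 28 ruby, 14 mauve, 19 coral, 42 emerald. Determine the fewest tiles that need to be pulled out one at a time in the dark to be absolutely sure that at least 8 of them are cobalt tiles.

In the worst case for collecting cobalt tiles, every non-cobalt tile comes out first.
There are 42 + 32 + 29 + 16 + 28 + 30 + 28 + 14 + 19 + 42 = 280 non-cobalt tiles altogether.
After those, each further tile must be cobalt, so 280 + 8 = 288 draws guarantee 8 cobalt tiles.

288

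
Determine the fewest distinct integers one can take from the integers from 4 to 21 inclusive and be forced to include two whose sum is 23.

11

Group the elements by complementary pair {x, 23−x}: {4,19}, {5,18}, {6,17}, …, giving 8 two-element pairs and 2 integers whose partner 23−x falls outside [4,21].
Treating each of those 10 groups as a pigeonhole, one can pick one integer per group — 10 integers — with no two summing to 23.
The 11th integer lands in an occupied pair, forcing a sum of 23.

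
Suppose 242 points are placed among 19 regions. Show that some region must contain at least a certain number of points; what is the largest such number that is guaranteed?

13

The 19 regions are the holes and the 242 points are the pigeons.
If every region held at most 12 points, the total would be at most 19 × 12 = 228, which is less than 242.
So some region holds at least ⌈242/19⌉ = 13 points.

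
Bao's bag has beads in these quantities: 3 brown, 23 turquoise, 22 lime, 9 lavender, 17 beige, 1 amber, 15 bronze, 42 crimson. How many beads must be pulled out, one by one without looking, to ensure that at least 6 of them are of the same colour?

By the pigeonhole principle, the 8 colours are the holes; the beads drawn are the pigeons.
To avoid 6 of any one colour, the worst case takes at most 5 of each colour, or every bead of a colour that has fewer than 5.
That gives 3 + 5 + 5 + 5 + 5 + 1 + 5 + 5 = 34 beads with no colour reaching 6.
The next bead forces some colour to 6, so 34 + 1 = 35.

35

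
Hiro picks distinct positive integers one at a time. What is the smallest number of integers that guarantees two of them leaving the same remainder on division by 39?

Pigeonhole: the 39 residue classes mod 39 are the pigeonholes.
With 39 integers one could put 1 in each residue class and have no class reach 2.
The 40th integer pushes some class to 2, so 39·1 + 1 = 40.

40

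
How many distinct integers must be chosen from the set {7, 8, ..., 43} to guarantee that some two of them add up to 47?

21

A set avoiding the sum 47 can contain at most one of each pair {x, 47−x}, plus the 3 elements whose complement lies outside the range.
The integers 24, …, 43 (20 of them) are such a set: any two sum to at least 24+25 = 49 > 47.
Any 21st integer completes one of the 17 pairs, so 21 choices force a sum of 47.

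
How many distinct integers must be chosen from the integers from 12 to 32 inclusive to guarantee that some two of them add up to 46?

Two chosen integers sum to 46 exactly when both halves of some pair {x, 46−x} with 14 ≤ x ≤ 46−x ≤ 32 are chosen — 9 such pairs.
The remaining 3 elements (those with no distinct partner in range) can never complete a 46-sum, so the worst case takes all of them and one from each pair: 3 + 9 = 12.
The 13th integer has to be the second member of some pair, so 12 + 1 = 13.

13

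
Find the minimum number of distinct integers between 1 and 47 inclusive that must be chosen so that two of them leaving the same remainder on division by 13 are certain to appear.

The 13 residue classes mod 13 are the pigeonholes.
With 13 integers one could put 1 in each residue class and have no class reach 2.
The 14th integer pushes some class to 2, so 13·1 + 1 = 14.

14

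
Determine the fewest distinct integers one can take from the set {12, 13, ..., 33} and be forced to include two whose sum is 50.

15

Group the elements by complementary pair {x, 50−x}: {17,33}, {18,32}, {19,31}, …, giving 8 two-element pairs, the single value 25 (it cannot pair with itself since the integers are distinct), and 5 integers whose partner 50−x falls outside [12,33].
Pigeonhole: treating each of those 14 groups as a pigeonhole, one can pick one integer per group — 14 integers — with no two summing to 50.
The 15th integer lands in an occupied pair, forcing a sum of 50.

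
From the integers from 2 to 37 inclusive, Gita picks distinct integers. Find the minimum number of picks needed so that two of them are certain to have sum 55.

27

Group the elements by complementary pair {x, 55−x}: {18,37}, {19,36}, {20,35}, …, giving 10 two-element pairs and 16 integers whose partner 55−x falls outside [2,37].
Treating each of those 26 groups as a pigeonhole, one can pick one integer per group — 26 integers — with no two summing to 55.
The 27th integer lands in an occupied pair, forcing a sum of 55.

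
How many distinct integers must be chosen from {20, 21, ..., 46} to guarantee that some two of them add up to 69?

Two chosen integers sum to 69 exactly when both halves of some pair {x, 69−x} with 23 ≤ x ≤ 69−x ≤ 46 are chosen — 12 such pairs.
The remaining 3 elements (those with no distinct partner in range) can never complete a 69-sum, so the worst case takes all of them and one from each pair: 3 + 12 = 15.
Pigeonhole: the 16th integer has to be the second member of some pair, so 15 + 1 = 16.

16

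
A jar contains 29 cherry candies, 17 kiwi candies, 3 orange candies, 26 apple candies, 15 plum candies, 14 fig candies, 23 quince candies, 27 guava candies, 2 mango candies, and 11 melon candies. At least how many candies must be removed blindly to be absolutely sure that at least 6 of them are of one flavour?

46

Put each drawn candy into a box by flavour. The largest draw with every box below 6 takes min(count, 5) from each flavour; flavours with fewer than 5 contribute all they have.
Σ min(cᵢ, 5) = 5 + 5 + 3 + 5 + 5 + 5 + 5 + 5 + 2 + 5 = 45.
Draw number 45 + 1 = 46 must push one box to 6.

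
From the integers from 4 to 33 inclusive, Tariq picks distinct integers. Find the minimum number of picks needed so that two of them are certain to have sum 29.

20

Two chosen integers sum to 29 exactly when both halves of some pair {x, 29−x} with 4 ≤ x ≤ 29−x ≤ 25 are chosen — 11 such pairs.
The remaining 8 elements (those with no distinct partner in range) can never complete a 29-sum, so the worst case takes all of them and one from each pair: 8 + 11 = 19.
By the pigeonhole principle, the 20th integer has to be the second member of some pair, so 19 + 1 = 20.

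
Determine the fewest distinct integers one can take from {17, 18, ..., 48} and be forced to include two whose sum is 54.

23

Group the elements by complementary pair {x, 54−x}: {17,37}, {18,36}, {19,35}, …, giving 10 two-element pairs, the single value 27 (it cannot pair with itself since the integers are distinct), and 11 integers whose partner 54−x falls outside [17,48].
Treating each of those 22 groups as a pigeonhole, one can pick one integer per group — 22 integers — with no two summing to 54.
The 23rd integer lands in an occupied pair, forcing a sum of 54.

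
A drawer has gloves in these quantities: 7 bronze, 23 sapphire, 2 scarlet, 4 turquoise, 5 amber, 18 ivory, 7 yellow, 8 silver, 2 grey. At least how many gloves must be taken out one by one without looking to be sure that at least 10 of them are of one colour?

54

The 9 colours are the holes; the gloves drawn are the pigeons.
To avoid 10 of any one colour, the worst case takes at most 9 of each colour, or every glove of a colour that has fewer than 9.
That gives 7 + 9 + 2 + 4 + 5 + 9 + 7 + 8 + 2 = 53 gloves with no colour reaching 10.
The next glove forces some colour to 10, so 53 + 1 = 54.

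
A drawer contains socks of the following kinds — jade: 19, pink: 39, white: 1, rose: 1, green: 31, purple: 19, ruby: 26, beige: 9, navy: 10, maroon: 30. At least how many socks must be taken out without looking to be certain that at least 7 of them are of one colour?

51

Put each drawn sock into a box by colour. The largest draw with every box below 7 takes min(count, 6) from each colour; colours with fewer than 6 contribute all they have.
Σ min(cᵢ, 6) = 6 + 6 + 1 + 1 + 6 + 6 + 6 + 6 + 6 + 6 = 50.
Draw number 50 + 1 = 51 must push one box to 7.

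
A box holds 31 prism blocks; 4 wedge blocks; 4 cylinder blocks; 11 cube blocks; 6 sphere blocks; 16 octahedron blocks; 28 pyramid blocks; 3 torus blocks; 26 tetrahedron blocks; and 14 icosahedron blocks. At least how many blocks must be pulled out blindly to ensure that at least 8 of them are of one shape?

60

An adversary could hand out at most 7 blocks per shape (4 shapes run out sooner): 7 + 4 + 4 + 7 + 6 + 7 + 7 + 3 + 7 + 7 = 59 blocks and still no shape has 8.
One more block lands in a shape already at 7, so 60 draws are enough and 59 are not.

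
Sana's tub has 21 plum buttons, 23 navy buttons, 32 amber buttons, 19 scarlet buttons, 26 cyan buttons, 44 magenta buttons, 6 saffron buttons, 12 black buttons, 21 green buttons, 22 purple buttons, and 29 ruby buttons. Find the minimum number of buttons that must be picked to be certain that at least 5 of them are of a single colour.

45

The 11 colours are the holes; the buttons drawn are the pigeons.
To avoid 5 of any one colour, the worst case takes at most 4 of each colour.
That gives 4 + 4 + 4 + 4 + 4 + 4 + 4 + 4 + 4 + 4 + 4 = 44 buttons with no colour reaching 5.
The next button forces some colour to 5, so 44 + 1 = 45.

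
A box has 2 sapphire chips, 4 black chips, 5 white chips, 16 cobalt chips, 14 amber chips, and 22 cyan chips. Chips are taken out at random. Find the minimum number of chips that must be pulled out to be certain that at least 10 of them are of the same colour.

An adversary could hand out at most 9 chips per colour (sapphire, black, white run out sooner): 2 + 4 + 5 + 9 + 9 + 9 = 38 chips and still no colour has 10.
One more chip lands in a colour already at 9, so 39 draws are enough and 38 are not.

39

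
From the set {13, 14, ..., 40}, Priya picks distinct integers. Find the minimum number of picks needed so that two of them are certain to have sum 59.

18

A set avoiding the sum 59 can contain at most one of each pair {x, 59−x}, plus the 6 elements whose complement lies outside the range.
The integers 13, …, 29 (17 of them) are such a set: any two sum to at least 13+14 = 27 and at most 28+29 = 57 < 59.
Any 18th integer completes one of the 11 pairs, so 18 choices force a sum of 59.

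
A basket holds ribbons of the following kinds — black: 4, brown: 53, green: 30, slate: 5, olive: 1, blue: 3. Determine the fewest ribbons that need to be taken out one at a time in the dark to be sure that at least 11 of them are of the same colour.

An adversary could hand out at most 10 ribbons per colour (4 colours run out sooner): 4 + 10 + 10 + 5 + 1 + 3 = 33 ribbons and still no colour has 11.
By pigeonhole, one more ribbon lands in a colour already at 10, so 34 draws are enough and 33 are not.

34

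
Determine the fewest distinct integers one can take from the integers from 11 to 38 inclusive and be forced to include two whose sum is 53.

Group the elements by complementary pair {x, 53−x}: {15,38}, {16,37}, {17,36}, …, giving 12 two-element pairs and 4 integers whose partner 53−x falls outside [11,38].
Pigeonhole: treating each of those 16 groups as a pigeonhole, one can pick one integer per group — 16 integers — with no two summing to 53.
The 17th integer lands in an occupied pair, forcing a sum of 53.

17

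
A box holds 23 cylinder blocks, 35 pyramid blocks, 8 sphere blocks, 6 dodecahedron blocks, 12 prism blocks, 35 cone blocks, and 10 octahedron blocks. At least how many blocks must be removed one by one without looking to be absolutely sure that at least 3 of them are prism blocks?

120

In the worst case for collecting prism blocks, every non-prism block comes out first.
There are 23 + 35 + 8 + 6 + 35 + 10 = 117 non-prism blocks altogether.
After those, each further block must be prism, so 117 + 3 = 120 draws guarantee 3 prism blocks.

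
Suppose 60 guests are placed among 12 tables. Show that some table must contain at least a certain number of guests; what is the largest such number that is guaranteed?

By pigeonhole, the 12 tables are the holes and the 60 guests are the pigeons.
If every table held at most 4 guests, the total would be at most 12 × 4 = 48, which is less than 60.
So some table holds at least ⌈60/12⌉ = 5 guests.

5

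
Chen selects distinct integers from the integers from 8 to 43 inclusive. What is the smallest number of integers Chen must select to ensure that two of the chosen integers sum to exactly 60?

Group the elements by complementary pair {x, 60−x}: {17,43}, {18,42}, {19,41}, …, giving 13 two-element pairs; the single value 30 (it cannot pair with itself since the integers are distinct); and 9 integers whose partner 60−x falls outside [8,43].
By the pigeonhole principle, treating each of those 23 groups as a pigeonhole, one can pick one integer per group — 23 integers — with no two summing to 60.
The 24th integer lands in an occupied pair, forcing a sum of 60.

24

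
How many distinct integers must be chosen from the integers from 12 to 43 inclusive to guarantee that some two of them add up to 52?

19

A set avoiding the sum 52 can contain at most one of each pair {x, 52−x}, plus the 4 elements whose complement lies outside the range or equal to its own complement.
The integers 26, …, 43 (18 of them) are such a set: any two sum to at least 26+27 = 53 > 52.
By pigeonhole, any 19th integer completes one of the 14 pairs, so 19 choices force a sum of 52.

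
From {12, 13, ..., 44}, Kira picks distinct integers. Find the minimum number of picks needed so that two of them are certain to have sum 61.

20

Group the elements by complementary pair {x, 61−x}: {17,44}, {18,43}, {19,42}, …, giving 14 two-element pairs and 5 integers whose partner 61−x falls outside [12,44].
Treating each of those 19 groups as a pigeonhole, one can pick one integer per group — 19 integers — with no two summing to 61.
The 20th integer lands in an occupied pair, forcing a sum of 61.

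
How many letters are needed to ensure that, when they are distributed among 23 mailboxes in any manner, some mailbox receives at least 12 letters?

With 253 letters one could put exactly 11 in each of the 23 mailboxes, and no mailbox would reach 12.
One more letter must land in a mailbox that already has 11, giving it 12.
So 23 × 11 + 1 = 254 letters are required.

254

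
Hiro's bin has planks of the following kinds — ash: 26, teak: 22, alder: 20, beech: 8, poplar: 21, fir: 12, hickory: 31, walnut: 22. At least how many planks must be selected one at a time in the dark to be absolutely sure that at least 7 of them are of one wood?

By pigeonhole, put each drawn plank into a box by wood. The largest draw with every box below 7 takes min(count, 6) from each wood.
Σ min(cᵢ, 6) = 6 + 6 + 6 + 6 + 6 + 6 + 6 + 6 = 48.
Draw number 48 + 1 = 49 must push one box to 7.

49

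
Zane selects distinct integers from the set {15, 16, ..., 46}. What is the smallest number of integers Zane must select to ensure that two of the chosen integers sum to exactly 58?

19

A set avoiding the sum 58 can contain at most one of each pair {x, 58−x}, plus the 4 elements whose complement lies outside the range or equal to its own complement.
The integers 29, …, 46 (18 of them) are such a set: any two sum to at least 29+30 = 59 > 58.
Pigeonhole: any 19th integer completes one of the 14 pairs, so 19 choices force a sum of 58.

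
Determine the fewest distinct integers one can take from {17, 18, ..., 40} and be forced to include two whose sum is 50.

A set avoiding the sum 50 can contain at most one of each pair {x, 50−x}, plus the 8 elements whose complement lies outside the range or equal to its own complement.
The integers 25, …, 40 (16 of them) are such a set: any two sum to at least 25+26 = 51 > 50.
Any 17th integer completes one of the 8 pairs, so 17 choices force a sum of 50.

17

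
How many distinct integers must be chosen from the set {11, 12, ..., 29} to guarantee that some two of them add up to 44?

A set avoiding the sum 44 can contain at most one of each pair {x, 44−x}, plus the 5 elements whose complement lies outside the range or equal to its own complement.
The integers 11, …, 22 (12 of them) are such a set: any two sum to at least 11+12 = 23 and at most 21+22 = 43 < 44.
Any 13th integer completes one of the 7 pairs, so 13 choices force a sum of 44.

13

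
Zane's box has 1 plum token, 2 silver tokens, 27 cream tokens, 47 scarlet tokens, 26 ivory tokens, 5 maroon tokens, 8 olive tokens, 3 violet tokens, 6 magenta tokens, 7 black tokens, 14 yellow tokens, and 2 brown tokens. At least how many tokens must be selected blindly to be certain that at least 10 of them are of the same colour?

71

Put each drawn token into a box by colour. The largest draw with every box below 10 takes min(count, 9) from each colour; colours with fewer than 9 contribute all they have.
Σ min(cᵢ, 9) = 1 + 2 + 9 + 9 + 9 + 5 + 8 + 3 + 6 + 7 + 9 + 2 = 70.
Draw number 70 + 1 = 71 must push one box to 10.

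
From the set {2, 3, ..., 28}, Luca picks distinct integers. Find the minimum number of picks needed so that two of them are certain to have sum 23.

18

Group the elements by complementary pair {x, 23−x}: {2,21}, {3,20}, {4,19}, …, giving 10 two-element pairs and 7 integers whose partner 23−x falls outside [2,28].
Treating each of those 17 groups as a pigeonhole, one can pick one integer per group — 17 integers — with no two summing to 23.
The 18th integer lands in an occupied pair, forcing a sum of 23.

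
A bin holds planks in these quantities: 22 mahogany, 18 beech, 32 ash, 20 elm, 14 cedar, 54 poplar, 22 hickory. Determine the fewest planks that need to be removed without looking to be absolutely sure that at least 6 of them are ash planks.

156

In the worst case for collecting ash planks, every non-ash plank comes out first.
There are 22 + 18 + 20 + 14 + 54 + 22 = 150 non-ash planks altogether.
After those, each further plank must be ash, so 150 + 6 = 156 draws guarantee 6 ash planks.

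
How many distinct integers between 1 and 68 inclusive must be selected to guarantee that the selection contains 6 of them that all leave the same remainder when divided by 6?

By pigeonhole, the 6 residue classes mod 6 are the pigeonholes.
With 30 integers one could put 5 in each residue class and have no class reach 6.
The 31st integer pushes some class to 6, so 6·5 + 1 = 31.

31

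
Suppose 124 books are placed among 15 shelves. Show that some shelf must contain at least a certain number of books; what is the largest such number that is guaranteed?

By the pigeonhole principle, the 15 shelves are the holes and the 124 books are the pigeons.
If every shelf held at most 8 books, the total would be at most 15 × 8 = 120, which is less than 124.
So some shelf holds at least ⌈124/15⌉ = 9 books.

9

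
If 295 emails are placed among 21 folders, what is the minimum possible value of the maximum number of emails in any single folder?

The 21 folders are the holes and the 295 emails are the pigeons.
If every folder held at most 14 emails, the total would be at most 21 × 14 = 294, which is less than 295.
So some folder holds at least ⌈295/21⌉ = 15 emails.

15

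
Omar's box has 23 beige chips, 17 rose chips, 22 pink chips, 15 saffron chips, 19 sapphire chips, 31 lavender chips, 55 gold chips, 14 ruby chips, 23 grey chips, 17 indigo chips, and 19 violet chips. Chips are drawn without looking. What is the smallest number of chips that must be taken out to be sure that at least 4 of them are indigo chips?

In the worst case for collecting indigo chips, every non-indigo chip comes out first.
There are 23 + 17 + 22 + 15 + 19 + 31 + 55 + 14 + 23 + 19 = 238 non-indigo chips altogether.
After those, each further chip must be indigo, so 238 + 4 = 242 draws guarantee 4 indigo chips.

242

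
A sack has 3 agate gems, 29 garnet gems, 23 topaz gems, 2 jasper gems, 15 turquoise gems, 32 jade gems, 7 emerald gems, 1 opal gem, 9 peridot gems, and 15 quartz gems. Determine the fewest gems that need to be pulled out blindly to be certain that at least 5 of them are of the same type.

35

An adversary could hand out at most 4 gems per type (agate, jasper, opal run out sooner): 3 + 4 + 4 + 2 + 4 + 4 + 4 + 1 + 4 + 4 = 34 gems and still no type has 5.
Pigeonhole: one more gem lands in a type already at 4, so 35 draws are enough and 34 are not.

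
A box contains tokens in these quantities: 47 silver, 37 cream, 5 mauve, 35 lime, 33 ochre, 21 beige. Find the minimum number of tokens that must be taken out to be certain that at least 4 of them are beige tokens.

161

In the worst case for collecting beige tokens, every non-beige token comes out first.
There are 47 + 37 + 5 + 35 + 33 = 157 non-beige tokens altogether.
After those, each further token must be beige, so 157 + 4 = 161 draws guarantee 4 beige tokens.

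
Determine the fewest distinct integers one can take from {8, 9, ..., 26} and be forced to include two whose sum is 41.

14

A set avoiding the sum 41 can contain at most one of each pair {x, 41−x}, plus the 7 elements whose complement lies outside the range.
The integers 8, …, 20 (13 of them) are such a set: any two sum to at least 8+9 = 17 and at most 19+20 = 39 < 41.
By the pigeonhole principle, any 14th integer completes one of the 6 pairs, so 14 choices force a sum of 41.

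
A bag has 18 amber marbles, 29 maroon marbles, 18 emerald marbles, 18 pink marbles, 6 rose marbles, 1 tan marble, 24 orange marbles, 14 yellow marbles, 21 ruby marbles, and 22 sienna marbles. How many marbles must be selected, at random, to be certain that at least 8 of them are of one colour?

64

Put each drawn marble into a box by colour. The largest draw with every box below 8 takes min(count, 7) from each colour; colours with fewer than 7 contribute all they have.
Σ min(cᵢ, 7) = 7 + 7 + 7 + 7 + 6 + 1 + 7 + 7 + 7 + 7 = 63.
Draw number 63 + 1 = 64 must push one box to 8.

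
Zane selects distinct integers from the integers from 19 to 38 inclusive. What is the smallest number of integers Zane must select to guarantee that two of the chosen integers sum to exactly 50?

15

Two chosen integers sum to 50 exactly when both halves of some pair {x, 50−x} with 19 ≤ x ≤ 50−x ≤ 31 are chosen — 6 such pairs.
The remaining 8 elements (those with no distinct partner in range) can never complete a 50-sum, so the worst case takes all of them and one from each pair: 8 + 6 = 14.
The 15th integer has to be the second member of some pair, so 14 + 1 = 15.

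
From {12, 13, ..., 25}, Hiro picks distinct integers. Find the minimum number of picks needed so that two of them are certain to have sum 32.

11

Two chosen integers sum to 32 exactly when both halves of some pair {x, 32−x} with 12 ≤ x ≤ 32−x ≤ 20 are chosen — 4 such pairs.
The remaining 6 elements (those with no distinct partner in range) can never complete a 32-sum, so the worst case takes all of them and one from each pair: 6 + 4 = 10.
The 11th integer has to be the second member of some pair, so 10 + 1 = 11.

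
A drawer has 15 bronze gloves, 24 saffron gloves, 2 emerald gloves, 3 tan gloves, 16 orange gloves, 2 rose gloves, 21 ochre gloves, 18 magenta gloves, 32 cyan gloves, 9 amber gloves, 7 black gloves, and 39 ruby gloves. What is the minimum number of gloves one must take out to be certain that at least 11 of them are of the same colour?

94

By pigeonhole, the 12 colours are the holes; the gloves drawn are the pigeons.
To avoid 11 of any one colour, the worst case takes at most 10 of each colour, or every glove of a colour that has fewer than 10.
That gives 10 + 10 + 2 + 3 + 10 + 2 + 10 + 10 + 10 + 9 + 7 + 10 = 93 gloves with no colour reaching 11.
The next glove forces some colour to 11, so 93 + 1 = 94.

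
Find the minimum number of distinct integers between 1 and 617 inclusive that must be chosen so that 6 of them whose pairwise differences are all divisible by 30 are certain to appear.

151

Integers whose pairwise differences are multiples of 30 are exactly those sharing a remainder mod 30. The 30 residue classes mod 30 are the pigeonholes.
With 150 integers one could put 5 in each residue class and have no class reach 6.
The 151st integer pushes some class to 6, so 30·5 + 1 = 151.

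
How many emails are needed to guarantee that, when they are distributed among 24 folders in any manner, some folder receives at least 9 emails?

With 192 emails one could put exactly 8 in each of the 24 folders, and no folder would reach 9.
By the pigeonhole principle, one more email must land in a folder that already has 8, giving it 9.
So 24 × 8 + 1 = 193 emails are required.

193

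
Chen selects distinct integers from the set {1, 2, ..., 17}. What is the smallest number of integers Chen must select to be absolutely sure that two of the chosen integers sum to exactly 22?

Two chosen integers sum to 22 exactly when both halves of some pair {x, 22−x} with 5 ≤ x ≤ 22−x ≤ 17 are chosen — 6 such pairs.
The remaining 5 elements (those with no distinct partner in range) can never complete a 22-sum, so the worst case takes all of them and one from each pair: 5 + 6 = 11.
By the pigeonhole principle, the 12th integer has to be the second member of some pair, so 11 + 1 = 12.

12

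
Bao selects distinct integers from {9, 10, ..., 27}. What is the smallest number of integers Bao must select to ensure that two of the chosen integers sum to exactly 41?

Two chosen integers sum to 41 exactly when both halves of some pair {x, 41−x} with 14 ≤ x ≤ 41−x ≤ 27 are chosen — 7 such pairs.
The remaining 5 elements (those with no distinct partner in range) can never complete a 41-sum, so the worst case takes all of them and one from each pair: 5 + 7 = 12.
Pigeonhole: the 13th integer has to be the second member of some pair, so 12 + 1 = 13.

13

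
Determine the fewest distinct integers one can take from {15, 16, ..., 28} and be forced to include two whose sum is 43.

A set avoiding the sum 43 can contain at most one of each pair {x, 43−x}.
The integers 22, …, 28 (7 of them) are such a set: any two sum to at least 22+23 = 45 > 43.
Any 8th integer completes one of the 7 pairs, so 8 choices force a sum of 43.

8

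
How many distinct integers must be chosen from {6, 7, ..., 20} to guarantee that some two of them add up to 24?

Two chosen integers sum to 24 exactly when both halves of some pair {x, 24−x} with 6 ≤ x ≤ 24−x ≤ 18 are chosen — 6 such pairs.
The remaining 3 elements (those with no distinct partner in range) can never complete a 24-sum, so the worst case takes all of them and one from each pair: 3 + 6 = 9.
The 10th integer has to be the second member of some pair, so 9 + 1 = 10.

10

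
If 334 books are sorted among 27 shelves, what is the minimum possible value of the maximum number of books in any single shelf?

13

By the pigeonhole principle, the 27 shelves are the holes and the 334 books are the pigeons.
If every shelf held at most 12 books, the total would be at most 27 × 12 = 324, which is less than 334.
So some shelf holds at least ⌈334/27⌉ = 13 books.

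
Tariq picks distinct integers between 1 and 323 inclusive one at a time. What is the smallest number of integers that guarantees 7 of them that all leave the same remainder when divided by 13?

By pigeonhole, the 13 residue classes mod 13 are the pigeonholes.
With 78 integers one could put 6 in each residue class and have no class reach 7.
The 79th integer pushes some class to 7, so 13·6 + 1 = 79.

79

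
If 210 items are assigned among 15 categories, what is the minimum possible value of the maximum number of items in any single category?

By the pigeonhole principle, the 15 categories are the holes and the 210 items are the pigeons.
If every category held at most 13 items, the total would be at most 15 × 13 = 195, which is less than 210.
So some category holds at least ⌈210/15⌉ = 14 items.

14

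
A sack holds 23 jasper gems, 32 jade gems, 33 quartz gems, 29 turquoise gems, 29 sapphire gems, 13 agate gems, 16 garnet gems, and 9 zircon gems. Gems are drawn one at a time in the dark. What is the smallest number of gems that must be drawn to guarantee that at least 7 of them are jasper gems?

168

In the worst case for collecting jasper gems, every non-jasper gem comes out first.
There are 32 + 33 + 29 + 29 + 13 + 16 + 9 = 161 non-jasper gems altogether.
After those, each further gem must be jasper, so 161 + 7 = 168 draws guarantee 7 jasper gems.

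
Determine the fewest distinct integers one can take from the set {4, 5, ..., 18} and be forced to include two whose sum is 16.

A set avoiding the sum 16 can contain at most one of each pair {x, 16−x}, plus the 7 elements whose complement lies outside the range or equal to its own complement.
The integers 8, …, 18 (11 of them) are such a set: any two sum to at least 8+9 = 17 > 16.
Pigeonhole: any 12th integer completes one of the 4 pairs, so 12 choices force a sum of 16.

12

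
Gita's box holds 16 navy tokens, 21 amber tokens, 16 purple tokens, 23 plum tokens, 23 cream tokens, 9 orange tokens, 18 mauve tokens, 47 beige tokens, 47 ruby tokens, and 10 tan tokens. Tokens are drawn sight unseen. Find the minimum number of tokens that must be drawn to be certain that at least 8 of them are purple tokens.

In the worst case for collecting purple tokens, every non-purple token comes out first.
There are 16 + 21 + 23 + 23 + 9 + 18 + 47 + 47 + 10 = 214 non-purple tokens altogether.
After those, each further token must be purple, so 214 + 8 = 222 draws guarantee 8 purple tokens.

222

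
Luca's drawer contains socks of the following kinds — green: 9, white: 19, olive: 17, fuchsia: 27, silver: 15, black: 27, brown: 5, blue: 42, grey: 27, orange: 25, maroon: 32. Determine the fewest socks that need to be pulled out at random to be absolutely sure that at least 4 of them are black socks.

222

In the worst case for collecting black socks, every non-black sock comes out first.
There are 9 + 19 + 17 + 27 + 15 + 5 + 42 + 27 + 25 + 32 = 218 non-black socks altogether.
After those, each further sock must be black, so 218 + 4 = 222 draws guarantee 4 black socks.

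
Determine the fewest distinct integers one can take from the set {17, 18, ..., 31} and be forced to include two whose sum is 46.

Group the elements by complementary pair {x, 46−x}: {17,29}, {18,28}, {19,27}, …, giving 6 two-element pairs, the single value 23 (it cannot pair with itself since the integers are distinct), and 2 integers whose partner 46−x falls outside [17,31].
By pigeonhole, treating each of those 9 groups as a pigeonhole, one can pick one integer per group — 9 integers — with no two summing to 46.
The 10th integer lands in an occupied pair, forcing a sum of 46.

10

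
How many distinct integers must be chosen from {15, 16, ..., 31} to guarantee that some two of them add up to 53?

Two chosen integers sum to 53 exactly when both halves of some pair {x, 53−x} with 22 ≤ x ≤ 53−x ≤ 31 are chosen — 5 such pairs.
The remaining 7 elements (those with no distinct partner in range) can never complete a 53-sum, so the worst case takes all of them and one from each pair: 7 + 5 = 12.
By pigeonhole, the 13th integer has to be the second member of some pair, so 12 + 1 = 13.

13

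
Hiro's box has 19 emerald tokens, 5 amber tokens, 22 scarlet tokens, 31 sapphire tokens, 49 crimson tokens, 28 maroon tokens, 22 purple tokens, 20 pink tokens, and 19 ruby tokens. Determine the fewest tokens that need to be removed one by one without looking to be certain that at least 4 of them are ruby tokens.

In the worst case for collecting ruby tokens, every non-ruby token comes out first.
There are 19 + 5 + 22 + 31 + 49 + 28 + 22 + 20 = 196 non-ruby tokens altogether.
After those, each further token must be ruby, so 196 + 4 = 200 draws guarantee 4 ruby tokens.

200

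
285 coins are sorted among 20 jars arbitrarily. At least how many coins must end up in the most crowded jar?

15

By pigeonhole, the 20 jars are the holes and the 285 coins are the pigeons.
If every jar held at most 14 coins, the total would be at most 20 × 14 = 280, which is less than 285.
So some jar holds at least ⌈285/20⌉ = 15 coins.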